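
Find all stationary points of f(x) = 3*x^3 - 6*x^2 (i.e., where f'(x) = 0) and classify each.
f'(x) = 3*x*(3*x - 4)

Solve f'(x) = 0:
  Factor: 9*x^2 - 12*x = 3*x*(3*x - 4) = 0.
  ⇒ x = 0, 4/3

f''(x) = 18*x - 12
Second-derivative test at each critical point:
  f''(0) = -12 < 0 → local maximum
  f''(4/3) = 12 > 0 → local minimum

Critical points: x = 0 (local maximum); x = 4/3 (local minimum)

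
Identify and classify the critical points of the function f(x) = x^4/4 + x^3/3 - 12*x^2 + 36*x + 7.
f'(x) = x^3 + x^2 - 24*x + 36

Solve f'(x) = 0:
  Factor: x^3 + x^2 - 24*x + 36 = (x - 3)*(x - 2)*(x + 6) = 0.
  ⇒ x = -6, 2, 3

f''(x) = 3*x^2 + 2*x - 24
Second-derivative test at each critical point:
  f''(-6) = 72 > 0 → local minimum
  f''(2) = -8 < 0 → local maximum
  f''(3) = 9 > 0 → local minimum

Critical points: x = -6 (local minimum); x = 2 (local maximum); x = 3 (local minimum)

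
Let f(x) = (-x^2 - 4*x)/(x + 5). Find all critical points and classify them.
f'(x) = (-x^2 - 10*x - 20)/(x^2 + 10*x + 25)

Solve f'(x) = 0:
  f'(x) = -(x^2 + 10*x + 20)/(x + 5)^2; the denominator is positive wherever f is defined, so f'(x) = 0 ⇔ -x^2 - 10*x - 20 = 0.
  x^2 + 10*x + 20 = 0 has no rational roots; quadratic formula: x = (-10 ± √20)/2.
  ⇒ x = -5 - sqrt(5) ≈ -7.2361, -5 + sqrt(5) ≈ -2.7639

f''(x) = -10/(x^3 + 15*x^2 + 75*x + 125)
Second-derivative test at each critical point:
  f''(-7.2361) = 0.8944 > 0 → local minimum
  f''(-2.7639) = -0.8944 < 0 → local maximum

Critical points: x = -5 - sqrt(5) ≈ -7.2361 (local minimum); x = -5 + sqrt(5) ≈ -2.7639 (local maximum)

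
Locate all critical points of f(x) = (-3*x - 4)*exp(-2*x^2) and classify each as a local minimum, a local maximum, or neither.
f'(x) = (4*x*(3*x + 4) - 3)*exp(-2*x^2)

Solve f'(x) = 0:
  f'(x) = (12*x^2 + 16*x - 3)·exp(-2*x^2) and exp(-2*x^2) > 0 for every x, so f'(x) = 0 ⇔ 12*x^2 + 16*x - 3 = 0.
  Factor: 12*x^2 + 16*x - 3 = (2*x + 3)*(6*x - 1) = 0.
  ⇒ x = -3/2, 1/6

f''(x) = 4*(-12*x^3 - 16*x^2 + 9*x + 4)*exp(-2*x^2)
Second-derivative test at each critical point:
  f''(-3/2) = -0.2222 < 0 → local maximum
  f''(1/6) = 18.9192 > 0 → local minimum

Critical points: x = -3/2 (local maximum); x = 1/6 (local minimum)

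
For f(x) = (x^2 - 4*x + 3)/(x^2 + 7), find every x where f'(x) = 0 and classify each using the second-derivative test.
f'(x) = 4*(x^2 + 2*x - 7)/(x^4 + 14*x^2 + 49)

Solve f'(x) = 0:
  f'(x) = 4*(x^2 + 2*x - 7)/(x^2 + 7)^2; the denominator is positive wherever f is defined, so f'(x) = 0 ⇔ 4*x^2 + 8*x - 28 = 0.
  Factor: 4*x^2 + 8*x - 28 = 4*(x^2 + 2*x - 7); x^2 + 2*x - 7 = 0 has no rational roots; quadratic formula: x = (-2 ± √32)/2.
  ⇒ x = -2*sqrt(2) - 1 ≈ -3.8284, -1 + 2*sqrt(2) ≈ 1.8284

f''(x) = 8*(-x^3 - 3*x^2 + 21*x + 7)/(x^6 + 21*x^4 + 147*x^2 + 343)
Second-derivative test at each critical point:
  f''(-3.8284) = -0.0482 < 0 → local maximum
  f''(1.8284) = 0.2115 > 0 → local minimum

Critical points: x = -2*sqrt(2) - 1 ≈ -3.8284 (local maximum); x = -1 + 2*sqrt(2) ≈ 1.8284 (local minimum)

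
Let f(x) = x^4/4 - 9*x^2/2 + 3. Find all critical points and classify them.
f'(x) = x*(x^2 - 9)

Solve f'(x) = 0:
  Factor: x^3 - 9*x = x*(x - 3)*(x + 3) = 0.
  ⇒ x = -3, 0, 3

f''(x) = 3*x^2 - 9
Second-derivative test at each critical point:
  f''(-3) = 18 > 0 → local minimum
  f''(0) = -9 < 0 → local maximum
  f''(3) = 18 > 0 → local minimum

Critical points: x = -3 (local minimum); x = 0 (local maximum); x = 3 (local minimum)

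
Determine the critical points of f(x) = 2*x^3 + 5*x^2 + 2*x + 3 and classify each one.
f'(x) = 6*x^2 + 10*x + 2

Solve f'(x) = 0:
  Factor: 6*x^2 + 10*x + 2 = 2*(3*x^2 + 5*x + 1); 3*x^2 + 5*x + 1 = 0 has no rational roots; quadratic formula: x = (-5 ± √13)/6.
  ⇒ x = -5/6 - sqrt(13)/6 ≈ -1.4343, -5/6 + sqrt(13)/6 ≈ -0.2324

f''(x) = 12*x + 10
Second-derivative test at each critical point:
  f''(-1.4343) = -7.2111 < 0 → local maximum
  f''(-0.2324) = 7.2111 > 0 → local minimum

Critical points: x = -5/6 - sqrt(13)/6 ≈ -1.4343 (local maximum); x = -5/6 + sqrt(13)/6 ≈ -0.2324 (local minimum)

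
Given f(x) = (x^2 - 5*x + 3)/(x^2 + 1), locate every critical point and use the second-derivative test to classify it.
f'(x) = (5*x^2 - 4*x - 5)/(x^4 + 2*x^2 + 1)

Solve f'(x) = 0:
  f'(x) = (5*x^2 - 4*x - 5)/(x^2 + 1)^2; the denominator is positive wherever f is defined, so f'(x) = 0 ⇔ 5*x^2 - 4*x - 5 = 0.
  5*x^2 - 4*x - 5 = 0 has no rational roots; quadratic formula: x = (4 ± √116)/10.
  ⇒ x = 2/5 - sqrt(29)/5 ≈ -0.6770, 2/5 + sqrt(29)/5 ≈ 1.4770

f''(x) = 2*(-5*x^3 + 6*x^2 + 15*x - 2)/(x^6 + 3*x^4 + 3*x^2 + 1)
Second-derivative test at each critical point:
  f''(-0.6770) = -5.0640 < 0 → local maximum
  f''(1.4770) = 1.0640 > 0 → local minimum

Critical points: x = 2/5 - sqrt(29)/5 ≈ -0.6770 (local maximum); x = 2/5 + sqrt(29)/5 ≈ 1.4770 (local minimum)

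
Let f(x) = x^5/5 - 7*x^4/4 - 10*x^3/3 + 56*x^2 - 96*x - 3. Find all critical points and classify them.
f'(x) = x^4 - 7*x^3 - 10*x^2 + 112*x - 96

Solve f'(x) = 0:
  Factor: x^4 - 7*x^3 - 10*x^2 + 112*x - 96 = (x - 6)*(x - 4)*(x - 1)*(x + 4) = 0.
  ⇒ x = -4, 1, 4, 6

f''(x) = 4*x^3 - 21*x^2 - 20*x + 112
Second-derivative test at each critical point:
  f''(-4) = -400 < 0 → local maximum
  f''(1) = 75 > 0 → local minimum
  f''(4) = -48 < 0 → local maximum
  f''(6) = 100 > 0 → local minimum

Critical points: x = -4 (local maximum); x = 1 (local minimum); x = 4 (local maximum); x = 6 (local minimum)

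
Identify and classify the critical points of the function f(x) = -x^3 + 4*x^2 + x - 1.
f'(x) = -3*x^2 + 8*x + 1

Solve f'(x) = 0:
  3*x^2 - 8*x - 1 = 0 has no rational roots; quadratic formula: x = (8 ± √76)/6.
  ⇒ x = 4/3 - sqrt(19)/3 ≈ -0.1196, 4/3 + sqrt(19)/3 ≈ 2.7863

f''(x) = 8 - 6*x
Second-derivative test at each critical point:
  f''(-0.1196) = 8.7178 > 0 → local minimum
  f''(2.7863) = -8.7178 < 0 → local maximum

Critical points: x = 4/3 - sqrt(19)/3 ≈ -0.1196 (local minimum); x = 4/3 + sqrt(19)/3 ≈ 2.7863 (local maximum)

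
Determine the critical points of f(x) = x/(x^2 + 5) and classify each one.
f'(x) = (5 - x^2)/(x^4 + 10*x^2 + 25)

Solve f'(x) = 0:
  f'(x) = -(x^2 - 5)/(x^2 + 5)^2; the denominator is positive wherever f is defined, so f'(x) = 0 ⇔ 5 - x^2 = 0.
  x^2 - 5 = 0 has no rational roots; quadratic formula: x = (0 ± √20)/2.
  ⇒ x = -sqrt(5) ≈ -2.2361, sqrt(5) ≈ 2.2361

f''(x) = 2*x*(x^2 - 15)/(x^2 + 5)^3
Second-derivative test at each critical point:
  f''(-2.2361) = 0.0447 > 0 → local minimum
  f''(2.2361) = -0.0447 < 0 → local maximum

Critical points: x = -sqrt(5) ≈ -2.2361 (local minimum); x = sqrt(5) ≈ 2.2361 (local maximum)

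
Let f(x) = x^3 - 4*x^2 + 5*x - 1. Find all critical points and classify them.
f'(x) = 3*x^2 - 8*x + 5

Solve f'(x) = 0:
  Factor: 3*x^2 - 8*x + 5 = (x - 1)*(3*x - 5) = 0.
  ⇒ x = 1, 5/3

f''(x) = 6*x - 8
Second-derivative test at each critical point:
  f''(1) = -2 < 0 → local maximum
  f''(5/3) = 2 > 0 → local minimum

Critical points: x = 1 (local maximum); x = 5/3 (local minimum)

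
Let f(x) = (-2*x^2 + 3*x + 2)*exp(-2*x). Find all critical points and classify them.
f'(x) = (4*x^2 - 10*x - 1)*exp(-2*x)

Solve f'(x) = 0:
  f'(x) = (4*x^2 - 10*x - 1)·exp(-2*x) and exp(-2*x) > 0 for every x, so f'(x) = 0 ⇔ 4*x^2 - 10*x - 1 = 0.
  4*x^2 - 10*x - 1 = 0 has no rational roots; quadratic formula: x = (10 ± √116)/8.
  ⇒ x = 5/4 - sqrt(29)/4 ≈ -0.0963, 5/4 + sqrt(29)/4 ≈ 2.5963

f''(x) = 4*(-2*x^2 + 7*x - 2)*exp(-2*x)
Second-derivative test at each critical point:
  f''(-0.0963) = -13.0577 < 0 → local maximum
  f''(2.5963) = 0.0599 > 0 → local minimum

Critical points: x = 5/4 - sqrt(29)/4 ≈ -0.0963 (local maximum); x = 5/4 + sqrt(29)/4 ≈ 2.5963 (local minimum)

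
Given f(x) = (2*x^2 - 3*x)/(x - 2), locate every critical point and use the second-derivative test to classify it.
f'(x) = 2*(x^2 - 4*x + 3)/(x^2 - 4*x + 4)

Solve f'(x) = 0:
  f'(x) = 2*(x - 3)*(x - 1)/(x - 2)^2; the denominator is positive wherever f is defined, so f'(x) = 0 ⇔ 2*x^2 - 8*x + 6 = 0.
  Factor: 2*x^2 - 8*x + 6 = 2*(x - 3)*(x - 1) = 0.
  ⇒ x = 1, 3

f''(x) = 4/(x^3 - 6*x^2 + 12*x - 8)
Second-derivative test at each critical point:
  f''(1) = -4 < 0 → local maximum
  f''(3) = 4 > 0 → local minimum

Critical points: x = 1 (local maximum); x = 3 (local minimum)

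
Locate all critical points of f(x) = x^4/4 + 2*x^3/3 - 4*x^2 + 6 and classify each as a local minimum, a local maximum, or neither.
f'(x) = x*(x^2 + 2*x - 8)

Solve f'(x) = 0:
  Factor: x^3 + 2*x^2 - 8*x = x*(x - 2)*(x + 4) = 0.
  ⇒ x = -4, 0, 2

f''(x) = 3*x^2 + 4*x - 8
Second-derivative test at each critical point:
  f''(-4) = 24 > 0 → local minimum
  f''(0) = -8 < 0 → local maximum
  f''(2) = 12 > 0 → local minimum

Critical points: x = -4 (local minimum); x = 0 (local maximum); x = 2 (local minimum)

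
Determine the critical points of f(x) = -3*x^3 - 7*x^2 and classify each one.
f'(x) = x*(-9*x - 14)

Solve f'(x) = 0:
  Factor: -9*x^2 - 14*x = -x*(9*x + 14) = 0.
  ⇒ x = -14/9, 0

f''(x) = -18*x - 14
Second-derivative test at each critical point:
  f''(-14/9) = 14 > 0 → local minimum
  f''(0) = -14 < 0 → local maximum

Critical points: x = -14/9 (local minimum); x = 0 (local maximum)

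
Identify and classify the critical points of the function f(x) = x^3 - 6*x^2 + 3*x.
f'(x) = 3*x^2 - 12*x + 3

Solve f'(x) = 0:
  Factor: 3*x^2 - 12*x + 3 = 3*(x^2 - 4*x + 1); x^2 - 4*x + 1 = 0 has no rational roots; quadratic formula: x = (4 ± √12)/2.
  ⇒ x = 2 - sqrt(3) ≈ 0.2679, sqrt(3) + 2 ≈ 3.7321

f''(x) = 6*x - 12
Second-derivative test at each critical point:
  f''(0.2679) = -10.3923 < 0 → local maximum
  f''(3.7321) = 10.3923 > 0 → local minimum

Critical points: x = 2 - sqrt(3) ≈ 0.2679 (local maximum); x = sqrt(3) + 2 ≈ 3.7321 (local minimum)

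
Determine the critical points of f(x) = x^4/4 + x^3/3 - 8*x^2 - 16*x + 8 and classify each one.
f'(x) = x^3 + x^2 - 16*x - 16

Solve f'(x) = 0:
  Factor: x^3 + x^2 - 16*x - 16 = (x - 4)*(x + 1)*(x + 4) = 0.
  ⇒ x = -4, -1, 4

f''(x) = 3*x^2 + 2*x - 16
Second-derivative test at each critical point:
  f''(-4) = 24 > 0 → local minimum
  f''(-1) = -15 < 0 → local maximum
  f''(4) = 40 > 0 → local minimum

Critical points: x = -4 (local minimum); x = -1 (local maximum); x = 4 (local minimum)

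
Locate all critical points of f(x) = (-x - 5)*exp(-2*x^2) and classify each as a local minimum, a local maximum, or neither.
f'(x) = (4*x*(x + 5) - 1)*exp(-2*x^2)

Solve f'(x) = 0:
  f'(x) = (4*x^2 + 20*x - 1)·exp(-2*x^2) and exp(-2*x^2) > 0 for every x, so f'(x) = 0 ⇔ 4*x^2 + 20*x - 1 = 0.
  4*x^2 + 20*x - 1 = 0 has no rational roots; quadratic formula: x = (-20 ± √416)/8.
  ⇒ x = -sqrt(26)/2 - 5/2 ≈ -5.0495, -5/2 + sqrt(26)/2 ≈ 0.0495

f''(x) = 4*(-4*x^2*(x + 5) + 3*x + 5)*exp(-2*x^2)
Second-derivative test at each critical point:
  f''(-5.0495) = -1.454e-21 < 0 → local maximum
  f''(0.0495) = 20.2963 > 0 → local minimum

Critical points: x = -sqrt(26)/2 - 5/2 ≈ -5.0495 (local maximum); x = -5/2 + sqrt(26)/2 ≈ 0.0495 (local minimum)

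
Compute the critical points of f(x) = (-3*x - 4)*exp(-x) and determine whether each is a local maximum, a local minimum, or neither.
f'(x) = (3*x + 1)*exp(-x)

Solve f'(x) = 0:
  f'(x) = (3*x + 1)·exp(-x) and exp(-x) > 0 for every x, so f'(x) = 0 ⇔ 3*x + 1 = 0.
  3*x + 1 = 0.
  ⇒ x = -1/3

f''(x) = (2 - 3*x)*exp(-x)
Second-derivative test at each critical point:
  f''(-1/3) = 4.1868 > 0 → local minimum

Critical points: x = -1/3 (local minimum)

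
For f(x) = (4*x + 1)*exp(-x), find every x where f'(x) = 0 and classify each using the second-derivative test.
f'(x) = (3 - 4*x)*exp(-x)

Solve f'(x) = 0:
  f'(x) = (3 - 4*x)·exp(-x) and exp(-x) > 0 for every x, so f'(x) = 0 ⇔ 3 - 4*x = 0.
  3 - 4*x = 0.
  ⇒ x = 3/4

f''(x) = (4*x - 7)*exp(-x)
Second-derivative test at each critical point:
  f''(3/4) = -1.8895 < 0 → local maximum

Critical points: x = 3/4 (local maximum)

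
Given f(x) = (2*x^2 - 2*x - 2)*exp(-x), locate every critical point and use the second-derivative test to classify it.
f'(x) = 2*x*(3 - x)*exp(-x)

Solve f'(x) = 0:
  f'(x) = (-2*x^2 + 6*x)·exp(-x) and exp(-x) > 0 for every x, so f'(x) = 0 ⇔ -2*x^2 + 6*x = 0.
  Factor: -2*x^2 + 6*x = -2*x*(x - 3) = 0.
  ⇒ x = 0, 3

f''(x) = 2*(x^2 - 5*x + 3)*exp(-x)
Second-derivative test at each critical point:
  f''(0) = 6 > 0 → local minimum
  f''(3) = -0.2987 < 0 → local maximum

Critical points: x = 0 (local minimum); x = 3 (local maximum)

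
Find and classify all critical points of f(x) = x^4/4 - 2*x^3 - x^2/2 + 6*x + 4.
f'(x) = x^3 - 6*x^2 - x + 6

Solve f'(x) = 0:
  Factor: x^3 - 6*x^2 - x + 6 = (x - 6)*(x - 1)*(x + 1) = 0.
  ⇒ x = -1, 1, 6

f''(x) = 3*x^2 - 12*x - 1
Second-derivative test at each critical point:
  f''(-1) = 14 > 0 → local minimum
  f''(1) = -10 < 0 → local maximum
  f''(6) = 35 > 0 → local minimum

Critical points: x = -1 (local minimum); x = 1 (local maximum); x = 6 (local minimum)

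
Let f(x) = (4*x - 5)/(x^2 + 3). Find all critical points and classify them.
f'(x) = 2*(-2*x^2 + 5*x + 6)/(x^4 + 6*x^2 + 9)

Solve f'(x) = 0:
  f'(x) = -2*(2*x^2 - 5*x - 6)/(x^2 + 3)^2; the denominator is positive wherever f is defined, so f'(x) = 0 ⇔ -4*x^2 + 10*x + 12 = 0.
  Factor: -4*x^2 + 10*x + 12 = -2*(2*x^2 - 5*x - 6); 2*x^2 - 5*x - 6 = 0 has no rational roots; quadratic formula: x = (5 ± √73)/4.
  ⇒ x = 5/4 - sqrt(73)/4 ≈ -0.8860, 5/4 + sqrt(73)/4 ≈ 3.3860

f''(x) = 2*(4*x^2*(4*x - 5) + (5 - 12*x)*(x^2 + 3))/(x^2 + 3)^3
Second-derivative test at each critical point:
  f''(-0.8860) = 1.1928 > 0 → local minimum
  f''(3.3860) = -0.0817 < 0 → local maximum

Critical points: x = 5/4 - sqrt(73)/4 ≈ -0.8860 (local minimum); x = 5/4 + sqrt(73)/4 ≈ 3.3860 (local maximum)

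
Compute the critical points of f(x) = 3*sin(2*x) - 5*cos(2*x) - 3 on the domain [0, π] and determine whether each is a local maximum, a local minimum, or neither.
f'(x) = 10*sin(2*x) + 6*cos(2*x)

Solve f'(x) = 0 on [0, π]:
  f'(x) = 0 ⇔ 3*cos(2*x) = -5*sin(2*x) ⇔ tan(2*x) = -3/5, i.e. 2*x = arctan(-3/5) + nπ; keep the solutions lying in [0, π].
  ⇒ x = -atan(3/5)/2 + pi/2 ≈ 1.3006, pi - atan(3/5)/2 ≈ 2.8714

f''(x) = -12*sin(2*x) + 20*cos(2*x)
Second-derivative test at each critical point:
  f''(1.3006) = -23.3238 < 0 → local maximum
  f''(2.8714) = 23.3238 > 0 → local minimum

Critical points: x = -atan(3/5)/2 + pi/2 ≈ 1.3006 (local maximum); x = pi - atan(3/5)/2 ≈ 2.8714 (local minimum)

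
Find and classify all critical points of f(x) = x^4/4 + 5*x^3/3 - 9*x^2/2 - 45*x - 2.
f'(x) = x^3 + 5*x^2 - 9*x - 45

Solve f'(x) = 0:
  Factor: x^3 + 5*x^2 - 9*x - 45 = (x - 3)*(x + 3)*(x + 5) = 0.
  ⇒ x = -5, -3, 3

f''(x) = 3*x^2 + 10*x - 9
Second-derivative test at each critical point:
  f''(-5) = 16 > 0 → local minimum
  f''(-3) = -12 < 0 → local maximum
  f''(3) = 48 > 0 → local minimum

Critical points: x = -5 (local minimum); x = -3 (local maximum); x = 3 (local minimum)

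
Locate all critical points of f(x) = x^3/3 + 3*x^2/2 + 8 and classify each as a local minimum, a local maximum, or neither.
f'(x) = x*(x + 3)

Solve f'(x) = 0:
  Factor: x^2 + 3*x = x*(x + 3) = 0.
  ⇒ x = -3, 0

f''(x) = 2*x + 3
Second-derivative test at each critical point:
  f''(-3) = -3 < 0 → local maximum
  f''(0) = 3 > 0 → local minimum

Critical points: x = -3 (local maximum); x = 0 (local minimum)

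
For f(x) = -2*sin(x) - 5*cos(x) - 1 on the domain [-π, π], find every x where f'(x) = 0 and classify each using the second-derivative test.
f'(x) = 5*sin(x) - 2*cos(x)

Solve f'(x) = 0 on [-π, π]:
  f'(x) = 0 ⇔ -2*cos(x) = -5*sin(x) ⇔ tan(x) = 2/5, i.e. x = arctan(2/5) + nπ; keep the solutions lying in [-π, π].
  ⇒ x = -pi + atan(2/5) ≈ -2.7611, atan(2/5) ≈ 0.3805

f''(x) = 2*sin(x) + 5*cos(x)
Second-derivative test at each critical point:
  f''(-2.7611) = -5.3852 < 0 → local maximum
  f''(0.3805) = 5.3852 > 0 → local minimum

Critical points: x = -pi + atan(2/5) ≈ -2.7611 (local maximum); x = atan(2/5) ≈ 0.3805 (local minimum)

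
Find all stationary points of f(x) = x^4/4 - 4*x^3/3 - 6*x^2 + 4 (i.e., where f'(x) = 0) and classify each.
f'(x) = x*(x^2 - 4*x - 12)

Solve f'(x) = 0:
  Factor: x^3 - 4*x^2 - 12*x = x*(x - 6)*(x + 2) = 0.
  ⇒ x = -2, 0, 6

f''(x) = 3*x^2 - 8*x - 12
Second-derivative test at each critical point:
  f''(-2) = 16 > 0 → local minimum
  f''(0) = -12 < 0 → local maximum
  f''(6) = 48 > 0 → local minimum

Critical points: x = -2 (local minimum); x = 0 (local maximum); x = 6 (local minimum)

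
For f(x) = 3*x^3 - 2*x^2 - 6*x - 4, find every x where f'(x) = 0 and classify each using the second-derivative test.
f'(x) = 9*x^2 - 4*x - 6

Solve f'(x) = 0:
  9*x^2 - 4*x - 6 = 0 has no rational roots; quadratic formula: x = (4 ± √232)/18.
  ⇒ x = 2/9 - sqrt(58)/9 ≈ -0.6240, 2/9 + sqrt(58)/9 ≈ 1.0684

f''(x) = 18*x - 4
Second-derivative test at each critical point:
  f''(-0.6240) = -15.2315 < 0 → local maximum
  f''(1.0684) = 15.2315 > 0 → local minimum

Critical points: x = 2/9 - sqrt(58)/9 ≈ -0.6240 (local maximum); x = 2/9 + sqrt(58)/9 ≈ 1.0684 (local minimum)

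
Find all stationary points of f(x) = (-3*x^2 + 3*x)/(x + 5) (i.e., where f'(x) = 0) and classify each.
f'(x) = 3*(-x^2 - 10*x + 5)/(x^2 + 10*x + 25)

Solve f'(x) = 0:
  f'(x) = -3*(x^2 + 10*x - 5)/(x + 5)^2; the denominator is positive wherever f is defined, so f'(x) = 0 ⇔ -3*x^2 - 30*x + 15 = 0.
  Factor: -3*x^2 - 30*x + 15 = -3*(x^2 + 10*x - 5); x^2 + 10*x - 5 = 0 has no rational roots; quadratic formula: x = (-10 ± √120)/2.
  ⇒ x = -sqrt(30) - 5 ≈ -10.4772, -5 + sqrt(30) ≈ 0.4772

f''(x) = -180/(x^3 + 15*x^2 + 75*x + 125)
Second-derivative test at each critical point:
  f''(-10.4772) = 1.0954 > 0 → local minimum
  f''(0.4772) = -1.0954 < 0 → local maximum

Critical points: x = -sqrt(30) - 5 ≈ -10.4772 (local minimum); x = -5 + sqrt(30) ≈ 0.4772 (local maximum)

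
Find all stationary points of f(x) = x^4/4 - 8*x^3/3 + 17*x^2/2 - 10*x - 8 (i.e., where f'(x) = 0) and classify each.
f'(x) = x^3 - 8*x^2 + 17*x - 10

Solve f'(x) = 0:
  Factor: x^3 - 8*x^2 + 17*x - 10 = (x - 5)*(x - 2)*(x - 1) = 0.
  ⇒ x = 1, 2, 5

f''(x) = 3*x^2 - 16*x + 17
Second-derivative test at each critical point:
  f''(1) = 4 > 0 → local minimum
  f''(2) = -3 < 0 → local maximum
  f''(5) = 12 > 0 → local minimum

Critical points: x = 1 (local minimum); x = 2 (local maximum); x = 5 (local minimum)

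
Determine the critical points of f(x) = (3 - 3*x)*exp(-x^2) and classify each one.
f'(x) = 3*(2*x*(x - 1) - 1)*exp(-x^2)

Solve f'(x) = 0:
  f'(x) = (6*x^2 - 6*x - 3)·exp(-x^2) and exp(-x^2) > 0 for every x, so f'(x) = 0 ⇔ 6*x^2 - 6*x - 3 = 0.
  Factor: 6*x^2 - 6*x - 3 = 3*(2*x^2 - 2*x - 1); 2*x^2 - 2*x - 1 = 0 has no rational roots; quadratic formula: x = (2 ± √12)/4.
  ⇒ x = 1/2 - sqrt(3)/2 ≈ -0.3660, 1/2 + sqrt(3)/2 ≈ 1.3660

f''(x) = 6*(2*x^2*(1 - x) + 3*x - 1)*exp(-x^2)
Second-derivative test at each critical point:
  f''(-0.3660) = -9.0892 < 0 → local maximum
  f''(1.3660) = 1.6081 > 0 → local minimum

Critical points: x = 1/2 - sqrt(3)/2 ≈ -0.3660 (local maximum); x = 1/2 + sqrt(3)/2 ≈ 1.3660 (local minimum)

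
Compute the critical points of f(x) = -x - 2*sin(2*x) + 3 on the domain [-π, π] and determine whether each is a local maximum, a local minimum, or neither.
f'(x) = 8*sin(x)^2 - 5

Solve f'(x) = 0 on [-π, π]:
  f'(x) = 0 ⇔ cos(2*x) = -1/4, i.e. 2*x = ±arccos(-1/4) + 2nπ; keep the solutions lying in [-π, π].
  ⇒ x = -pi + acos(-1/4)/2 ≈ -2.2299, -acos(-1/4)/2 ≈ -0.9117, acos(-1/4)/2 ≈ 0.9117, pi - acos(-1/4)/2 ≈ 2.2299

f''(x) = 8*sin(2*x)
Second-derivative test at each critical point:
  f''(-2.2299) = 7.7460 > 0 → local minimum
  f''(-0.9117) = -7.7460 < 0 → local maximum
  f''(0.9117) = 7.7460 > 0 → local minimum
  f''(2.2299) = -7.7460 < 0 → local maximum

Critical points: x = -pi + acos(-1/4)/2 ≈ -2.2299 (local minimum); x = -acos(-1/4)/2 ≈ -0.9117 (local maximum); x = acos(-1/4)/2 ≈ 0.9117 (local minimum); x = pi - acos(-1/4)/2 ≈ 2.2299 (local maximum)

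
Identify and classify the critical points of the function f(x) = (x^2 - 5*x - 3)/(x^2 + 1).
f'(x) = (5*x^2 + 8*x - 5)/(x^4 + 2*x^2 + 1)

Solve f'(x) = 0:
  f'(x) = (5*x^2 + 8*x - 5)/(x^2 + 1)^2; the denominator is positive wherever f is defined, so f'(x) = 0 ⇔ 5*x^2 + 8*x - 5 = 0.
  5*x^2 + 8*x - 5 = 0 has no rational roots; quadratic formula: x = (-8 ± √164)/10.
  ⇒ x = -sqrt(41)/5 - 4/5 ≈ -2.0806, -4/5 + sqrt(41)/5 ≈ 0.4806

f''(x) = 2*(-5*x^3 - 12*x^2 + 15*x + 4)/(x^6 + 3*x^4 + 3*x^2 + 1)
Second-derivative test at each critical point:
  f''(-2.0806) = -0.4510 < 0 → local maximum
  f''(0.4806) = 8.4510 > 0 → local minimum

Critical points: x = -sqrt(41)/5 - 4/5 ≈ -2.0806 (local maximum); x = -4/5 + sqrt(41)/5 ≈ 0.4806 (local minimum)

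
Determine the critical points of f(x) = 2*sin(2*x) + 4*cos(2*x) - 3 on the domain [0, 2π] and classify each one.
f'(x) = -8*sin(2*x) + 4*cos(2*x)

Solve f'(x) = 0 on [0, 2π]:
  f'(x) = 0 ⇔ 2*cos(2*x) = 4*sin(2*x) ⇔ tan(2*x) = 1/2, i.e. 2*x = arctan(1/2) + nπ; keep the solutions lying in [0, 2π].
  ⇒ x = atan(1/2)/2 ≈ 0.2318, atan(1/2)/2 + pi/2 ≈ 1.8026, atan(1/2)/2 + pi ≈ 3.3734, atan(1/2)/2 + 3*pi/2 ≈ 4.9442

f''(x) = -8*sin(2*x) - 16*cos(2*x)
Second-derivative test at each critical point:
  f''(0.2318) = -17.8885 < 0 → local maximum
  f''(1.8026) = 17.8885 > 0 → local minimum
  f''(3.3734) = -17.8885 < 0 → local maximum
  f''(4.9442) = 17.8885 > 0 → local minimum

Critical points: x = atan(1/2)/2 ≈ 0.2318 (local maximum); x = atan(1/2)/2 + pi/2 ≈ 1.8026 (local minimum); x = atan(1/2)/2 + pi ≈ 3.3734 (local maximum); x = atan(1/2)/2 + 3*pi/2 ≈ 4.9442 (local minimum)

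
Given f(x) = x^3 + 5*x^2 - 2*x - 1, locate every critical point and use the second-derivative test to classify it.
f'(x) = 3*x^2 + 10*x - 2

Solve f'(x) = 0:
  3*x^2 + 10*x - 2 = 0 has no rational roots; quadratic formula: x = (-10 ± √124)/6.
  ⇒ x = -sqrt(31)/3 - 5/3 ≈ -3.5226, -5/3 + sqrt(31)/3 ≈ 0.1893

f''(x) = 6*x + 10
Second-derivative test at each critical point:
  f''(-3.5226) = -11.1355 < 0 → local maximum
  f''(0.1893) = 11.1355 > 0 → local minimum

Critical points: x = -sqrt(31)/3 - 5/3 ≈ -3.5226 (local maximum); x = -5/3 + sqrt(31)/3 ≈ 0.1893 (local minimum)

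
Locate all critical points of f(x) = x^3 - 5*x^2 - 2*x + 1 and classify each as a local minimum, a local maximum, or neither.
f'(x) = 3*x^2 - 10*x - 2

Solve f'(x) = 0:
  3*x^2 - 10*x - 2 = 0 has no rational roots; quadratic formula: x = (10 ± √124)/6.
  ⇒ x = 5/3 - sqrt(31)/3 ≈ -0.1893, 5/3 + sqrt(31)/3 ≈ 3.5226

f''(x) = 6*x - 10
Second-derivative test at each critical point:
  f''(-0.1893) = -11.1355 < 0 → local maximum
  f''(3.5226) = 11.1355 > 0 → local minimum

Critical points: x = 5/3 - sqrt(31)/3 ≈ -0.1893 (local maximum); x = 5/3 + sqrt(31)/3 ≈ 3.5226 (local minimum)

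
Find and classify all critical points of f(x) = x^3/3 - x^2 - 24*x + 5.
f'(x) = x^2 - 2*x - 24

Solve f'(x) = 0:
  Factor: x^2 - 2*x - 24 = (x - 6)*(x + 4) = 0.
  ⇒ x = -4, 6

f''(x) = 2*x - 2
Second-derivative test at each critical point:
  f''(-4) = -10 < 0 → local maximum
  f''(6) = 10 > 0 → local minimum

Critical points: x = -4 (local maximum); x = 6 (local minimum)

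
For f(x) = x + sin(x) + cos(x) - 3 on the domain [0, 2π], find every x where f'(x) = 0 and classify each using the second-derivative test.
f'(x) = -sin(x) + cos(x) + 1

Solve f'(x) = 0 on [0, 2π]:
  f'(x) = 0 ⇔ -sin(x) + cos(x) = -1. Write the left side as R·cos(x + φ) with R = √(1² + 1²) = sqrt(2), cos φ = sqrt(2)/2, sin φ = sqrt(2)/2; then cos(x + φ) = -sqrt(2)/2. Solve for x and keep the solutions lying in [0, 2π].
  ⇒ x = pi/2 ≈ 1.5708, pi ≈ 3.1416

f''(x) = -sin(x) - cos(x)
Second-derivative test at each critical point:
  f''(1.5708) = -1 < 0 → local maximum
  f''(3.1416) = 1 > 0 → local minimum

Critical points: x = pi/2 ≈ 1.5708 (local maximum); x = pi ≈ 3.1416 (local minimum)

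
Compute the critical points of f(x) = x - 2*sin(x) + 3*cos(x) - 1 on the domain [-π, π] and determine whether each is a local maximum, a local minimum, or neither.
f'(x) = -3*sin(x) - 2*cos(x) + 1

Solve f'(x) = 0 on [-π, π]:
  f'(x) = 0 ⇔ -3*sin(x) - 2*cos(x) = -1. Write the left side as R·cos(x + φ) with R = √((-2)² + 3²) = sqrt(13), cos φ = -2*sqrt(13)/13, sin φ = 3*sqrt(13)/13; then cos(x + φ) = -sqrt(13)/13. Solve for x and keep the solutions lying in [-π, π].
  ⇒ x = atan((3 - 4*sqrt(3))/(2 + 6*sqrt(3))) ≈ -0.3070, atan((3 + 4*sqrt(3))/(2 - 6*sqrt(3))) + pi ≈ 2.2726

f''(x) = 2*sin(x) - 3*cos(x)
Second-derivative test at each critical point:
  f''(-0.3070) = -3.4641 < 0 → local maximum
  f''(2.2726) = 3.4641 > 0 → local minimum

Critical points: x = atan((3 - 4*sqrt(3))/(2 + 6*sqrt(3))) ≈ -0.3070 (local maximum); x = atan((3 + 4*sqrt(3))/(2 - 6*sqrt(3))) + pi ≈ 2.2726 (local minimum)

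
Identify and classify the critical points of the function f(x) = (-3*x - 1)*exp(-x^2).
f'(x) = (2*x*(3*x + 1) - 3)*exp(-x^2)

Solve f'(x) = 0:
  f'(x) = (6*x^2 + 2*x - 3)·exp(-x^2) and exp(-x^2) > 0 for every x, so f'(x) = 0 ⇔ 6*x^2 + 2*x - 3 = 0.
  6*x^2 + 2*x - 3 = 0 has no rational roots; quadratic formula: x = (-2 ± √76)/12.
  ⇒ x = -sqrt(19)/6 - 1/6 ≈ -0.8931, -1/6 + sqrt(19)/6 ≈ 0.5598

f''(x) = 2*(-6*x^3 - 2*x^2 + 9*x + 1)*exp(-x^2)
Second-derivative test at each critical point:
  f''(-0.8931) = -3.9261 < 0 → local maximum
  f''(0.5598) = 6.3724 > 0 → local minimum

Critical points: x = -sqrt(19)/6 - 1/6 ≈ -0.8931 (local maximum); x = -1/6 + sqrt(19)/6 ≈ 0.5598 (local minimum)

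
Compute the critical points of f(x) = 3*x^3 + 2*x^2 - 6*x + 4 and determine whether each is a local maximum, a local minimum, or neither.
f'(x) = 9*x^2 + 4*x - 6

Solve f'(x) = 0:
  9*x^2 + 4*x - 6 = 0 has no rational roots; quadratic formula: x = (-4 ± √232)/18.
  ⇒ x = -sqrt(58)/9 - 2/9 ≈ -1.0684, -2/9 + sqrt(58)/9 ≈ 0.6240

f''(x) = 18*x + 4
Second-derivative test at each critical point:
  f''(-1.0684) = -15.2315 < 0 → local maximum
  f''(0.6240) = 15.2315 > 0 → local minimum

Critical points: x = -sqrt(58)/9 - 2/9 ≈ -1.0684 (local maximum); x = -2/9 + sqrt(58)/9 ≈ 0.6240 (local minimum)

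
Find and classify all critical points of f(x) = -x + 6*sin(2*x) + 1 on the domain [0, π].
f'(x) = 12*cos(2*x) - 1

Solve f'(x) = 0 on [0, π]:
  f'(x) = 0 ⇔ cos(2*x) = 1/12, i.e. 2*x = ±arccos(1/12) + 2nπ; keep the solutions lying in [0, π].
  ⇒ x = acos(1/12)/2 ≈ 0.7437, pi - acos(1/12)/2 ≈ 2.3979

f''(x) = -24*sin(2*x)
Second-derivative test at each critical point:
  f''(0.7437) = -23.9165 < 0 → local maximum
  f''(2.3979) = 23.9165 > 0 → local minimum

Critical points: x = acos(1/12)/2 ≈ 0.7437 (local maximum); x = pi - acos(1/12)/2 ≈ 2.3979 (local minimum)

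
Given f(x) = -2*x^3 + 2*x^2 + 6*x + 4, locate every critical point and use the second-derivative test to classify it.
f'(x) = -6*x^2 + 4*x + 6

Solve f'(x) = 0:
  Factor: -6*x^2 + 4*x + 6 = -2*(3*x^2 - 2*x - 3); 3*x^2 - 2*x - 3 = 0 has no rational roots; quadratic formula: x = (2 ± √40)/6.
  ⇒ x = 1/3 - sqrt(10)/3 ≈ -0.7208, 1/3 + sqrt(10)/3 ≈ 1.3874

f''(x) = 4 - 12*x
Second-derivative test at each critical point:
  f''(-0.7208) = 12.6491 > 0 → local minimum
  f''(1.3874) = -12.6491 < 0 → local maximum

Critical points: x = 1/3 - sqrt(10)/3 ≈ -0.7208 (local minimum); x = 1/3 + sqrt(10)/3 ≈ 1.3874 (local maximum)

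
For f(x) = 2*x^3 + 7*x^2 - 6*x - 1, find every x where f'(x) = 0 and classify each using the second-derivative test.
f'(x) = 6*x^2 + 14*x - 6

Solve f'(x) = 0:
  Factor: 6*x^2 + 14*x - 6 = 2*(3*x^2 + 7*x - 3); 3*x^2 + 7*x - 3 = 0 has no rational roots; quadratic formula: x = (-7 ± √85)/6.
  ⇒ x = -sqrt(85)/6 - 7/6 ≈ -2.7033, -7/6 + sqrt(85)/6 ≈ 0.3699

f''(x) = 12*x + 14
Second-derivative test at each critical point:
  f''(-2.7033) = -18.4391 < 0 → local maximum
  f''(0.3699) = 18.4391 > 0 → local minimum

Critical points: x = -sqrt(85)/6 - 7/6 ≈ -2.7033 (local maximum); x = -7/6 + sqrt(85)/6 ≈ 0.3699 (local minimum)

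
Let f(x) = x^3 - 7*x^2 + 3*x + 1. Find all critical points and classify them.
f'(x) = 3*x^2 - 14*x + 3

Solve f'(x) = 0:
  3*x^2 - 14*x + 3 = 0 has no rational roots; quadratic formula: x = (14 ± √160)/6.
  ⇒ x = 7/3 - 2*sqrt(10)/3 ≈ 0.2251, 2*sqrt(10)/3 + 7/3 ≈ 4.4415

f''(x) = 6*x - 14
Second-derivative test at each critical point:
  f''(0.2251) = -12.6491 < 0 → local maximum
  f''(4.4415) = 12.6491 > 0 → local minimum

Critical points: x = 7/3 - 2*sqrt(10)/3 ≈ 0.2251 (local maximum); x = 2*sqrt(10)/3 + 7/3 ≈ 4.4415 (local minimum)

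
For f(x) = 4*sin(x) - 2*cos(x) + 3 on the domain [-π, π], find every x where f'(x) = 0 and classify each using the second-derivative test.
f'(x) = 2*sin(x) + 4*cos(x)

Solve f'(x) = 0 on [-π, π]:
  f'(x) = 0 ⇔ 4*cos(x) = -2*sin(x) ⇔ tan(x) = -2, i.e. x = arctan(-2) + nπ; keep the solutions lying in [-π, π].
  ⇒ x = -atan(2) ≈ -1.1071, pi - atan(2) ≈ 2.0344

f''(x) = -4*sin(x) + 2*cos(x)
Second-derivative test at each critical point:
  f''(-1.1071) = 4.4721 > 0 → local minimum
  f''(2.0344) = -4.4721 < 0 → local maximum

Critical points: x = -atan(2) ≈ -1.1071 (local minimum); x = pi - atan(2) ≈ 2.0344 (local maximum)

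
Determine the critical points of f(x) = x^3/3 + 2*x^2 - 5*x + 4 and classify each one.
f'(x) = x^2 + 4*x - 5

Solve f'(x) = 0:
  Factor: x^2 + 4*x - 5 = (x - 1)*(x + 5) = 0.
  ⇒ x = -5, 1

f''(x) = 2*x + 4
Second-derivative test at each critical point:
  f''(-5) = -6 < 0 → local maximum
  f''(1) = 6 > 0 → local minimum

Critical points: x = -5 (local maximum); x = 1 (local minimum)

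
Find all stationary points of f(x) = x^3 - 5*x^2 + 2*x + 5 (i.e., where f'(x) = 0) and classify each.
f'(x) = 3*x^2 - 10*x + 2

Solve f'(x) = 0:
  3*x^2 - 10*x + 2 = 0 has no rational roots; quadratic formula: x = (10 ± √76)/6.
  ⇒ x = 5/3 - sqrt(19)/3 ≈ 0.2137, sqrt(19)/3 + 5/3 ≈ 3.1196

f''(x) = 6*x - 10
Second-derivative test at each critical point:
  f''(0.2137) = -8.7178 < 0 → local maximum
  f''(3.1196) = 8.7178 > 0 → local minimum

Critical points: x = 5/3 - sqrt(19)/3 ≈ 0.2137 (local maximum); x = sqrt(19)/3 + 5/3 ≈ 3.1196 (local minimum)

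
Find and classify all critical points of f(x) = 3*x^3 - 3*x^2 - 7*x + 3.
f'(x) = 9*x^2 - 6*x - 7

Solve f'(x) = 0:
  9*x^2 - 6*x - 7 = 0 has no rational roots; quadratic formula: x = (6 ± √288)/18.
  ⇒ x = 1/3 - 2*sqrt(2)/3 ≈ -0.6095, 1/3 + 2*sqrt(2)/3 ≈ 1.2761

f''(x) = 18*x - 6
Second-derivative test at each critical point:
  f''(-0.6095) = -16.9706 < 0 → local maximum
  f''(1.2761) = 16.9706 > 0 → local minimum

Critical points: x = 1/3 - 2*sqrt(2)/3 ≈ -0.6095 (local maximum); x = 1/3 + 2*sqrt(2)/3 ≈ 1.2761 (local minimum)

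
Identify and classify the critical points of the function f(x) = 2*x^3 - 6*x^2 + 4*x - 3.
f'(x) = 6*x^2 - 12*x + 4

Solve f'(x) = 0:
  Factor: 6*x^2 - 12*x + 4 = 2*(3*x^2 - 6*x + 2); 3*x^2 - 6*x + 2 = 0 has no rational roots; quadratic formula: x = (6 ± √12)/6.
  ⇒ x = 1 - sqrt(3)/3 ≈ 0.4226, sqrt(3)/3 + 1 ≈ 1.5774

f''(x) = 12*x - 12
Second-derivative test at each critical point:
  f''(0.4226) = -6.9282 < 0 → local maximum
  f''(1.5774) = 6.9282 > 0 → local minimum

Critical points: x = 1 - sqrt(3)/3 ≈ 0.4226 (local maximum); x = sqrt(3)/3 + 1 ≈ 1.5774 (local minimum)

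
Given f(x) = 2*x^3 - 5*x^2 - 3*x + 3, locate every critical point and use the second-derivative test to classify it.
f'(x) = 6*x^2 - 10*x - 3

Solve f'(x) = 0:
  6*x^2 - 10*x - 3 = 0 has no rational roots; quadratic formula: x = (10 ± √172)/12.
  ⇒ x = 5/6 - sqrt(43)/6 ≈ -0.2596, 5/6 + sqrt(43)/6 ≈ 1.9262

f''(x) = 12*x - 10
Second-derivative test at each critical point:
  f''(-0.2596) = -13.1149 < 0 → local maximum
  f''(1.9262) = 13.1149 > 0 → local minimum

Critical points: x = 5/6 - sqrt(43)/6 ≈ -0.2596 (local maximum); x = 5/6 + sqrt(43)/6 ≈ 1.9262 (local minimum)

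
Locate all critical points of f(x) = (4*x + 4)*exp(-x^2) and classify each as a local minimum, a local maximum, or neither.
f'(x) = 4*(-2*x*(x + 1) + 1)*exp(-x^2)

Solve f'(x) = 0:
  f'(x) = (-8*x^2 - 8*x + 4)·exp(-x^2) and exp(-x^2) > 0 for every x, so f'(x) = 0 ⇔ -8*x^2 - 8*x + 4 = 0.
  Factor: -8*x^2 - 8*x + 4 = -4*(2*x^2 + 2*x - 1); 2*x^2 + 2*x - 1 = 0 has no rational roots; quadratic formula: x = (-2 ± √12)/4.
  ⇒ x = -sqrt(3)/2 - 1/2 ≈ -1.3660, -1/2 + sqrt(3)/2 ≈ 0.3660

f''(x) = 8*(2*x^2*(x + 1) - 3*x - 1)*exp(-x^2)
Second-derivative test at each critical point:
  f''(-1.3660) = 2.1441 > 0 → local minimum
  f''(0.3660) = -12.1190 < 0 → local maximum

Critical points: x = -sqrt(3)/2 - 1/2 ≈ -1.3660 (local minimum); x = -1/2 + sqrt(3)/2 ≈ 0.3660 (local maximum)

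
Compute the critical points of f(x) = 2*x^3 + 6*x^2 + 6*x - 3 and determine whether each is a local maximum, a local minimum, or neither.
f'(x) = 6*x^2 + 12*x + 6

Solve f'(x) = 0:
  Factor: 6*x^2 + 12*x + 6 = 6*(x + 1)^2 = 0.
  ⇒ x = -1

f''(x) = 12*x + 12
Second-derivative test at each critical point:
  f''(-1) = 0, so the second-derivative test is inconclusive; use the first-derivative test: f'(-5/4) = 0.3750, f'(-3/4) = 0.3750 — f' is positive on both sides (no sign change) → neither a local maximum nor a local minimum

Critical points: x = -1 (neither)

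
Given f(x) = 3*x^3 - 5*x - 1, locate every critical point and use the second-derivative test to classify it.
f'(x) = 9*x^2 - 5

Solve f'(x) = 0:
  9*x^2 - 5 = 0 has no rational roots; quadratic formula: x = (0 ± √180)/18.
  ⇒ x = -sqrt(5)/3 ≈ -0.7454, sqrt(5)/3 ≈ 0.7454

f''(x) = 18*x
Second-derivative test at each critical point:
  f''(-0.7454) = -13.4164 < 0 → local maximum
  f''(0.7454) = 13.4164 > 0 → local minimum

Critical points: x = -sqrt(5)/3 ≈ -0.7454 (local maximum); x = sqrt(5)/3 ≈ 0.7454 (local minimum)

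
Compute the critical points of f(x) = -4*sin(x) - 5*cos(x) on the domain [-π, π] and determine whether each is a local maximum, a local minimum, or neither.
f'(x) = 5*sin(x) - 4*cos(x)

Solve f'(x) = 0 on [-π, π]:
  f'(x) = 0 ⇔ -4*cos(x) = -5*sin(x) ⇔ tan(x) = 4/5, i.e. x = arctan(4/5) + nπ; keep the solutions lying in [-π, π].
  ⇒ x = -pi + atan(4/5) ≈ -2.4669, atan(4/5) ≈ 0.6747

f''(x) = 4*sin(x) + 5*cos(x)
Second-derivative test at each critical point:
  f''(-2.4669) = -6.4031 < 0 → local maximum
  f''(0.6747) = 6.4031 > 0 → local minimum

Critical points: x = -pi + atan(4/5) ≈ -2.4669 (local maximum); x = atan(4/5) ≈ 0.6747 (local minimum)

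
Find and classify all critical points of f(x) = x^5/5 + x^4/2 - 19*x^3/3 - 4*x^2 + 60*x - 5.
f'(x) = x^4 + 2*x^3 - 19*x^2 - 8*x + 60

Solve f'(x) = 0:
  Factor: x^4 + 2*x^3 - 19*x^2 - 8*x + 60 = (x - 3)*(x - 2)*(x + 2)*(x + 5) = 0.
  ⇒ x = -5, -2, 2, 3

f''(x) = 4*x^3 + 6*x^2 - 38*x - 8
Second-derivative test at each critical point:
  f''(-5) = -168 < 0 → local maximum
  f''(-2) = 60 > 0 → local minimum
  f''(2) = -28 < 0 → local maximum
  f''(3) = 40 > 0 → local minimum

Critical points: x = -5 (local maximum); x = -2 (local minimum); x = 2 (local maximum); x = 3 (local minimum)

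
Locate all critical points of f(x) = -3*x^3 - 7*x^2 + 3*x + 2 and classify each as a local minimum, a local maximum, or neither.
f'(x) = -9*x^2 - 14*x + 3

Solve f'(x) = 0:
  9*x^2 + 14*x - 3 = 0 has no rational roots; quadratic formula: x = (-14 ± √304)/18.
  ⇒ x = -2*sqrt(19)/9 - 7/9 ≈ -1.7464, -7/9 + 2*sqrt(19)/9 ≈ 0.1909

f''(x) = -18*x - 14
Second-derivative test at each critical point:
  f''(-1.7464) = 17.4356 > 0 → local minimum
  f''(0.1909) = -17.4356 < 0 → local maximum

Critical points: x = -2*sqrt(19)/9 - 7/9 ≈ -1.7464 (local minimum); x = -7/9 + 2*sqrt(19)/9 ≈ 0.1909 (local maximum)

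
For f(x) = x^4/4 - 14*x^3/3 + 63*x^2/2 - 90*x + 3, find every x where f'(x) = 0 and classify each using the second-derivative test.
f'(x) = x^3 - 14*x^2 + 63*x - 90

Solve f'(x) = 0:
  Factor: x^3 - 14*x^2 + 63*x - 90 = (x - 6)*(x - 5)*(x - 3) = 0.
  ⇒ x = 3, 5, 6

f''(x) = 3*x^2 - 28*x + 63
Second-derivative test at each critical point:
  f''(3) = 6 > 0 → local minimum
  f''(5) = -2 < 0 → local maximum
  f''(6) = 3 > 0 → local minimum

Critical points: x = 3 (local minimum); x = 5 (local maximum); x = 6 (local minimum)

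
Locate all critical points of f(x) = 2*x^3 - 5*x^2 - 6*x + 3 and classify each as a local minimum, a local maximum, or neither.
f'(x) = 6*x^2 - 10*x - 6

Solve f'(x) = 0:
  Factor: 6*x^2 - 10*x - 6 = 2*(3*x^2 - 5*x - 3); 3*x^2 - 5*x - 3 = 0 has no rational roots; quadratic formula: x = (5 ± √61)/6.
  ⇒ x = 5/6 - sqrt(61)/6 ≈ -0.4684, 5/6 + sqrt(61)/6 ≈ 2.1350

f''(x) = 12*x - 10
Second-derivative test at each critical point:
  f''(-0.4684) = -15.6205 < 0 → local maximum
  f''(2.1350) = 15.6205 > 0 → local minimum

Critical points: x = 5/6 - sqrt(61)/6 ≈ -0.4684 (local maximum); x = 5/6 + sqrt(61)/6 ≈ 2.1350 (local minimum)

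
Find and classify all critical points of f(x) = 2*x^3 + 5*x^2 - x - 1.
f'(x) = 6*x^2 + 10*x - 1

Solve f'(x) = 0:
  6*x^2 + 10*x - 1 = 0 has no rational roots; quadratic formula: x = (-10 ± √124)/12.
  ⇒ x = -sqrt(31)/6 - 5/6 ≈ -1.7613, -5/6 + sqrt(31)/6 ≈ 0.0946

f''(x) = 12*x + 10
Second-derivative test at each critical point:
  f''(-1.7613) = -11.1355 < 0 → local maximum
  f''(0.0946) = 11.1355 > 0 → local minimum

Critical points: x = -sqrt(31)/6 - 5/6 ≈ -1.7613 (local maximum); x = -5/6 + sqrt(31)/6 ≈ 0.0946 (local minimum)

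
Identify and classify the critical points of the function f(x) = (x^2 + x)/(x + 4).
f'(x) = (x^2 + 8*x + 4)/(x^2 + 8*x + 16)

Solve f'(x) = 0:
  f'(x) = (x^2 + 8*x + 4)/(x + 4)^2; the denominator is positive wherever f is defined, so f'(x) = 0 ⇔ x^2 + 8*x + 4 = 0.
  x^2 + 8*x + 4 = 0 has no rational roots; quadratic formula: x = (-8 ± √48)/2.
  ⇒ x = -4 - 2*sqrt(3) ≈ -7.4641, -4 + 2*sqrt(3) ≈ -0.5359

f''(x) = 24/(x^3 + 12*x^2 + 48*x + 64)
Second-derivative test at each critical point:
  f''(-7.4641) = -0.5774 < 0 → local maximum
  f''(-0.5359) = 0.5774 > 0 → local minimum

Critical points: x = -4 - 2*sqrt(3) ≈ -7.4641 (local maximum); x = -4 + 2*sqrt(3) ≈ -0.5359 (local minimum)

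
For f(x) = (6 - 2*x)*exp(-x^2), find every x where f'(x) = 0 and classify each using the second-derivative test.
f'(x) = 2*(2*x*(x - 3) - 1)*exp(-x^2)

Solve f'(x) = 0:
  f'(x) = (4*x^2 - 12*x - 2)·exp(-x^2) and exp(-x^2) > 0 for every x, so f'(x) = 0 ⇔ 4*x^2 - 12*x - 2 = 0.
  Factor: 4*x^2 - 12*x - 2 = 2*(2*x^2 - 6*x - 1); 2*x^2 - 6*x - 1 = 0 has no rational roots; quadratic formula: x = (6 ± √44)/4.
  ⇒ x = 3/2 - sqrt(11)/2 ≈ -0.1583, 3/2 + sqrt(11)/2 ≈ 3.1583

f''(x) = 4*(2*x^2*(3 - x) + 3*x - 3)*exp(-x^2)
Second-derivative test at each critical point:
  f''(-0.1583) = -12.9381 < 0 → local maximum
  f''(3.1583) = 0.0006 > 0 → local minimum

Critical points: x = 3/2 - sqrt(11)/2 ≈ -0.1583 (local maximum); x = 3/2 + sqrt(11)/2 ≈ 3.1583 (local minimum)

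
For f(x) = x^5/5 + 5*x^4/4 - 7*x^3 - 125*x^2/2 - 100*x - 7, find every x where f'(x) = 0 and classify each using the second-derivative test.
f'(x) = x^4 + 5*x^3 - 21*x^2 - 125*x - 100

Solve f'(x) = 0:
  Factor: x^4 + 5*x^3 - 21*x^2 - 125*x - 100 = (x - 5)*(x + 1)*(x + 4)*(x + 5) = 0.
  ⇒ x = -5, -4, -1, 5

f''(x) = 4*x^3 + 15*x^2 - 42*x - 125
Second-derivative test at each critical point:
  f''(-5) = -40 < 0 → local maximum
  f''(-4) = 27 > 0 → local minimum
  f''(-1) = -72 < 0 → local maximum
  f''(5) = 540 > 0 → local minimum

Critical points: x = -5 (local maximum); x = -4 (local minimum); x = -1 (local maximum); x = 5 (local minimum)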